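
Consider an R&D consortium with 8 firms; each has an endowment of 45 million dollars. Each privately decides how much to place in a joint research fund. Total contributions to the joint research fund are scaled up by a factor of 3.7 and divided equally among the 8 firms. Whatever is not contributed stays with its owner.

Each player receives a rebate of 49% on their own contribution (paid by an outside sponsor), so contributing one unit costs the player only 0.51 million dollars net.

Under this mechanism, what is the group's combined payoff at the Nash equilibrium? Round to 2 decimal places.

The effective private return is (3.7/8) / 0.51 = 0.9069, which is still under 1, so the mechanism doesn't change anyone's dominant strategy: zero contribution.
At the Nash equilibrium no one contributes; group total payoff = 8 × 45 = 360.

360.00 million dollars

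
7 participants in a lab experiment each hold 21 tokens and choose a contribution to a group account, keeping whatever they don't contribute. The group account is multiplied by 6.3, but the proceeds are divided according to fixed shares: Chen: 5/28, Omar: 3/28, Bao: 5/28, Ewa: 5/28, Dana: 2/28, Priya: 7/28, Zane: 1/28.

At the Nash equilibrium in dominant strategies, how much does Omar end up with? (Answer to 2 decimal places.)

A player with share s gets back 6.3·s per unit contributed, so full contribution is dominant for anyone with s > 1/6.3 = 0.1587 and zero contribution is dominant for anyone below.
Chen, Bao, Ewa and Priya are above the threshold, contributing 21 each; the remaining 3 contribute 0. Total contributed: 84.
Omar keeps 21 and receives 6.3 × 84 × 3/28 = 56.70 from the group account, for a payoff of 77.70.

77.70 tokens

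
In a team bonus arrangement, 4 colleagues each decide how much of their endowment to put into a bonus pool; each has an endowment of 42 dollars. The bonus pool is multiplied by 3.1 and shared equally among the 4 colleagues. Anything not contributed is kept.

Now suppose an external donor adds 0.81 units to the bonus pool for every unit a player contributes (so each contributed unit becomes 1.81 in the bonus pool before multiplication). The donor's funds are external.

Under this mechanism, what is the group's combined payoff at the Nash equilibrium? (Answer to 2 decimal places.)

942.65 dollars

The effective private return per unit is now 3.1 × 1.81 / 4 = 1.4028 > 1, so every player's dominant strategy flips to full contribution.
So the Nash equilibrium is full contribution by all 4; the group earns 3.1 × 1.81 × 168 = 942.65.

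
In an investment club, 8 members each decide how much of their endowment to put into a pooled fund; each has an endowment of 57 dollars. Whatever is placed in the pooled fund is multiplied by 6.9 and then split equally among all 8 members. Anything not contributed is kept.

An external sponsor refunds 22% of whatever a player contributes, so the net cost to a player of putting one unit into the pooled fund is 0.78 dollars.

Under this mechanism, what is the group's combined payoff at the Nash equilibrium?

Under the mechanism each unit contributed yields (6.9/8) / 0.78 = 1.1058 back to its contributor per unit of net cost, which exceeds 1, making full contribution the dominant choice for everyone.
So the Nash equilibrium is full contribution by all 8; the group earns 8 × (57 × 0.22 + 6.9 × 57) = 3246.72.

3246.72 dollars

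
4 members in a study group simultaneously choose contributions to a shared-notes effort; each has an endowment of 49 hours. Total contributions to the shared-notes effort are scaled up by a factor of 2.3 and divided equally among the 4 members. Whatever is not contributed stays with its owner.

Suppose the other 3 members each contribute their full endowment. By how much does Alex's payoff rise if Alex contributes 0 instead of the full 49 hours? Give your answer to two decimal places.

20.83 hours

Switching from a contribution of 49 to 0 lets Alex keep an extra 49 hours, but lowers the shared-notes effort by 49, which costs Alex their own share of that drop: 2.3/4 × 49 = 28.17.
Net gain = 49 − 28.17 = 20.83. The private return per contributed unit (0.5750) is below 1, so free-riding is indeed the best response regardless of what the others do.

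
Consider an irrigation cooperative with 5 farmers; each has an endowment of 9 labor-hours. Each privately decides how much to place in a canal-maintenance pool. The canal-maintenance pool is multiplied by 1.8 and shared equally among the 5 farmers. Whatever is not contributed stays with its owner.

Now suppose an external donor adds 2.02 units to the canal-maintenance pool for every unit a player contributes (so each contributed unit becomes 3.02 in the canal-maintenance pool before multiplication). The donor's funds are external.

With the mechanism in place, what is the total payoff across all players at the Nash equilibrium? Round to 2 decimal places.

With the mechanism, a contributed unit returns 1.8 × 3.02 / 5 = 1.0872 per unit of net cost to the contributor — now above 1 — so contributing fully is weakly dominant for every player.
So the Nash equilibrium is full contribution by all 5; the group earns 1.8 × 3.02 × 45 = 244.62.

244.62 labor-hours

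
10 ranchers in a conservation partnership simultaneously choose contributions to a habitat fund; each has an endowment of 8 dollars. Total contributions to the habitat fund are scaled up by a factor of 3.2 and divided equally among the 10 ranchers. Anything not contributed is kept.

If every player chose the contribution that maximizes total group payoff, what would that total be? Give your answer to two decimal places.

256.00 dollars

Each contributed unit returns 3.200 to the group as a whole (0.3200 to each of 10 players), which exceeds 1, so the social optimum is full contribution: group total = 3.200 × 80 = 256.00.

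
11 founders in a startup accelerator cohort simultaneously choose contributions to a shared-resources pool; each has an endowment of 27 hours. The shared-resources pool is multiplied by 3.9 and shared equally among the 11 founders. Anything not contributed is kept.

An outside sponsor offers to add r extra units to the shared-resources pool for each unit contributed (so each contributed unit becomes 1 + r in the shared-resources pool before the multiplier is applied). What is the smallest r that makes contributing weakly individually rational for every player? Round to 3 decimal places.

1.821

With matching at rate r, one contributed unit becomes (1 + r) in the shared-resources pool and returns 3.9 × (1 + r) / 11 to the contributor.
Setting this equal to 1: 1 + r = 11/3.9 = 2.8205.
So the minimum matching rate is r = 2.8205 − 1 = 1.821.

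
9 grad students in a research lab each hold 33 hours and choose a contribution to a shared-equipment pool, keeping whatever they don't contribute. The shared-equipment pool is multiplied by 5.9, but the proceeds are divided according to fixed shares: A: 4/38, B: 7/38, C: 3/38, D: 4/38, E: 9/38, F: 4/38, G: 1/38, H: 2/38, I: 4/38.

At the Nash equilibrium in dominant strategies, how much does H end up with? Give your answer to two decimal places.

53.49 hours

Player j's private return per contributed unit is 5.9 × (j's share). Contributing is weakly dominant for j when that share is at least 1/5.9 = 0.1695, and contributing 0 is dominant otherwise.
The shares above 0.1695 belong to B and E, contributing 33 each; the remaining 7 contribute 0. Total contributed: 66.
H keeps 33 and receives 5.9 × 66 × 2/38 = 20.49 from the shared-equipment pool, for a payoff of 53.49.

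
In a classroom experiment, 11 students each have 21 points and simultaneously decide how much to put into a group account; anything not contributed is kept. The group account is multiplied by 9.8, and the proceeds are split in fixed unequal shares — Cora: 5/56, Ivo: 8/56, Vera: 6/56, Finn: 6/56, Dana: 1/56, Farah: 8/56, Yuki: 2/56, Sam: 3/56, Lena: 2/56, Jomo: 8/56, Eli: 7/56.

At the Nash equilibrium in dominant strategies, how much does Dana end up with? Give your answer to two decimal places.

Each unit j contributes comes back to j as 9.8 × (j's share), so j prefers to contribute only if that share exceeds 1/9.8 = 0.1020; otherwise keeping the unit dominates.
Ivo, Vera, Finn, Farah, Jomo and Eli clear that bar, contributing 21 each; the remaining 5 contribute 0. Total contributed: 126.
Dana keeps 21 and receives 9.8 × 126 × 1/56 = 22.05 from the group account, for a payoff of 43.05.

43.05 points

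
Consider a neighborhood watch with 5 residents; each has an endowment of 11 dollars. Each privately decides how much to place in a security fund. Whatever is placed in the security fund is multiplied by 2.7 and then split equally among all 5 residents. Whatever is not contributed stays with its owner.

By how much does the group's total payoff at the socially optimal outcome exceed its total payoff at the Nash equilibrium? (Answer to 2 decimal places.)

93.50 dollars

Each contributed unit returns 2.7/5 = 0.5400 to its contributor — below 1 — so contributing 0 is dominant for every player. At the Nash equilibrium everyone keeps their 11, and the group total is 5 × 11 = 55.
Each contributed unit returns 2.700 to the group as a whole (0.5400 to each of 5 players), which exceeds 1, so the social optimum is full contribution: group total = 2.700 × 55 = 148.50.
Efficiency loss = 148.50 − 55 = 93.50.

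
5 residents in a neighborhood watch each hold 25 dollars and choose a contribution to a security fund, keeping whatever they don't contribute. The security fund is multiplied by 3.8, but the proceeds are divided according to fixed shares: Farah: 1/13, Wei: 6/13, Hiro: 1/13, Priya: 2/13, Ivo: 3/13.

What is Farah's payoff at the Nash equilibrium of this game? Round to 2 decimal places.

32.31 dollars

Player j's private return per contributed unit is 3.8 × (j's share). Contributing is weakly dominant for j when that share is at least 1/3.8 = 0.2632, and contributing 0 is dominant otherwise.
Only Wei (6/13) clears that bar, contributing 25; the remaining 4 contribute 0. Total contributed: 25.
Farah keeps 25 and receives 3.8 × 25 × 1/13 = 7.31 from the security fund, for a payoff of 32.31.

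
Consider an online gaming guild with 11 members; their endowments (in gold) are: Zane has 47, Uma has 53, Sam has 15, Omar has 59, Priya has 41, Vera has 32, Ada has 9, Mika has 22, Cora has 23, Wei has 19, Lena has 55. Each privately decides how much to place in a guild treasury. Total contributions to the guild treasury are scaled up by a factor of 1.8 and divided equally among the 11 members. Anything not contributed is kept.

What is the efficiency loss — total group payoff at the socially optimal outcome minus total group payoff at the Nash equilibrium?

The private return per contributed unit is 1.8/11 = 0.1636 < 1 for every player regardless of endowment, so the Nash equilibrium is zero contribution and the group total is Σ E_j = 47 + 53 + 15 + 59 + 41 + 32 + 9 + 22 + 23 + 19 + 55 = 375.
Each contributed unit returns 1.800 to the group, so the social optimum is full contribution by everyone: group total = 1.800 × 375 = 675.00.
Efficiency loss = (1.800 − 1) × 375 = 300.00.

300.00 gold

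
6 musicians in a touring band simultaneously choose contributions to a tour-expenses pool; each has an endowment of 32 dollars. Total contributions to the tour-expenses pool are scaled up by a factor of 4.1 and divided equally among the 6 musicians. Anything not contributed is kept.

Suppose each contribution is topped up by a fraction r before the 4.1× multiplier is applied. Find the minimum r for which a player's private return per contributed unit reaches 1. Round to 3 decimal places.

0.463

With matching at rate r, one contributed unit becomes (1 + r) in the tour-expenses pool and returns 4.1 × (1 + r) / 6 to the contributor.
Setting this equal to 1: 1 + r = 6/4.1 = 1.4634.
So the minimum matching rate is r = 1.4634 − 1 = 0.463.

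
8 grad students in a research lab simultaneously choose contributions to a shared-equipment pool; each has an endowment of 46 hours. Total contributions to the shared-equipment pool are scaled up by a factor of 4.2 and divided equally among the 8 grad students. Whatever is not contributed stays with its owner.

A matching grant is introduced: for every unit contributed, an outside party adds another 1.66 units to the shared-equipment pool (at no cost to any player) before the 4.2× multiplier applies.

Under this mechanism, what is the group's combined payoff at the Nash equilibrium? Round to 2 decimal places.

Under the mechanism each unit contributed yields 4.2 × 2.66 / 8 = 1.3965 back to its contributor per unit of net cost, which exceeds 1, making full contribution the dominant choice for everyone.
So the Nash equilibrium is full contribution by all 8; the group earns 4.2 × 2.66 × 368 = 4111.30.

4111.30 hours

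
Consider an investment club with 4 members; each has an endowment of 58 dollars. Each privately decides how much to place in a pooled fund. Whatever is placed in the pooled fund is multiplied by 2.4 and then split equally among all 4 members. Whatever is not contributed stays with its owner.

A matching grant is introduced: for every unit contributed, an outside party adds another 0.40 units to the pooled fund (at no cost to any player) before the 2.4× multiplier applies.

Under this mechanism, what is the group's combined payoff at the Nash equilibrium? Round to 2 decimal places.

232.00 dollars

The effective private return is 2.4 × 1.40 / 4 = 0.8400, which is still under 1, so the mechanism doesn't change anyone's dominant strategy: zero contribution.
At the Nash equilibrium no one contributes; group total payoff = 4 × 58 = 232.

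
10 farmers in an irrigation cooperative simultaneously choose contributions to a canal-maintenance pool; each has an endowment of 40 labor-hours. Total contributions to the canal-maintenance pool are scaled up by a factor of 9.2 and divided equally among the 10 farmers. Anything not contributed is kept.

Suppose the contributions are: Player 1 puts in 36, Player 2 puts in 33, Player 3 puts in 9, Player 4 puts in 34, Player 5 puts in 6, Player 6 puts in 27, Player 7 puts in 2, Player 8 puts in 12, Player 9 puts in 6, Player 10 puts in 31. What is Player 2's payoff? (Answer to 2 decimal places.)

187.32 labor-hours

Total contributed: 36 + 33 + 9 + 34 + 6 + 27 + 2 + 12 + 6 + 31 = 196.
Each receives 9.2 × 196 / 10 = 180.32 from the canal-maintenance pool.
Player 2 keeps 40 − 33 = 7, so Player 2's payoff is 7 + 180.32 = 187.32.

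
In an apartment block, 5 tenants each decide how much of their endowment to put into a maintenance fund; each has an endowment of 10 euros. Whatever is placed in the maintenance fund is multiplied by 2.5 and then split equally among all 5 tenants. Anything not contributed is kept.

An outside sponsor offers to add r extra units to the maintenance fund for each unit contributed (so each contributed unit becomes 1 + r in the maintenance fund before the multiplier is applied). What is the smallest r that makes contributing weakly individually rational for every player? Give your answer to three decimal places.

With matching at rate r, one contributed unit becomes (1 + r) in the maintenance fund and returns 2.5 × (1 + r) / 5 to the contributor.
Setting this equal to 1: 1 + r = 5/2.5 = 2.0000.
So the minimum matching rate is r = 2.0000 − 1 = 1.000.

1.000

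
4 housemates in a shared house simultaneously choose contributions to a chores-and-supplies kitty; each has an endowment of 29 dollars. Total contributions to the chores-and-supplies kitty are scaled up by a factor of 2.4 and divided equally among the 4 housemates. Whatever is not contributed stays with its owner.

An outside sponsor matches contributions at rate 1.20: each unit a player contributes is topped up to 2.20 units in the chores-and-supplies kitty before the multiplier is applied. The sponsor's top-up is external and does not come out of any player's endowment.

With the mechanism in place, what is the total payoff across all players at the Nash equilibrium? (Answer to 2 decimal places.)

With the mechanism, a contributed unit returns 2.4 × 2.20 / 4 = 1.3200 per unit of net cost to the contributor — now above 1 — so contributing fully is weakly dominant for every player.
At the Nash equilibrium everyone contributes 29. Group total payoff = 2.4 × 2.20 × 116 = 612.48.

612.48 dollars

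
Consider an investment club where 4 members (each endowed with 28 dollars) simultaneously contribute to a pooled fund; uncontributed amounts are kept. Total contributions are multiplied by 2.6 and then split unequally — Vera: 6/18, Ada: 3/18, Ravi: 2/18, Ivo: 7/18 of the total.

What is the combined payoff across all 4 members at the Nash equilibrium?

A player with share s gets back 2.6·s per unit contributed, so full contribution is dominant for anyone with s > 1/2.6 = 0.3846 and zero contribution is dominant for anyone below.
The only share above 0.3846 is Ivo's 7/18, contributing 28; the remaining 3 contribute 0. Total contributed: 28.
The pooled fund pays out 2.6 × 28 = 72.80 in total (split across the unequal shares, but the aggregate is all that matters for the group sum).
The 3 free-riders keep 28 each, adding 84. Group total = 84 + 72.80 = 156.80.

156.80 dollars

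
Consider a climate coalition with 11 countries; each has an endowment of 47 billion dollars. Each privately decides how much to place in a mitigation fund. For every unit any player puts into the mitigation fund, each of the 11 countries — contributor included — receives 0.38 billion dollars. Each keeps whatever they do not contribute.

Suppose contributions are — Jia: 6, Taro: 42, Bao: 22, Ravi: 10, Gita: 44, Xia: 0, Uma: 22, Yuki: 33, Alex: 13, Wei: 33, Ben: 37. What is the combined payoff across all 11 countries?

Total contributed: 6 + 42 + 22 + 10 + 44 + 0 + 22 + 33 + 13 + 33 + 37 = 262; total kept: 11 × 47 − 262 = 255.
The mitigation fund pays out 0.38 × 11 × 262 = 1095.16 in aggregate.
Group total = 255 + 1095.16 = 1350.16.

1350.16 billion dollars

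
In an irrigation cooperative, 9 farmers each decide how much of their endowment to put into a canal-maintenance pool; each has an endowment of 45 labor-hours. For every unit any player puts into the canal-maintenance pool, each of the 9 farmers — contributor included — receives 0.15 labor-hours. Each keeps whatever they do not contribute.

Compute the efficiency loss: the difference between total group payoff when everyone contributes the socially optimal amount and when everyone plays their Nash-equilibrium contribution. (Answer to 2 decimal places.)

The private return per contributed unit is 0.15 < 1, so contributing 0 is dominant for every player. At the Nash equilibrium everyone keeps their 45, and the group total is 9 × 45 = 405.
Each contributed unit returns 1.350 to the group as a whole (0.15 to each of 9 players), which exceeds 1, so the social optimum is full contribution: group total = 1.350 × 405 = 546.75.
Efficiency loss = 546.75 − 405 = 141.75.

141.75 labor-hours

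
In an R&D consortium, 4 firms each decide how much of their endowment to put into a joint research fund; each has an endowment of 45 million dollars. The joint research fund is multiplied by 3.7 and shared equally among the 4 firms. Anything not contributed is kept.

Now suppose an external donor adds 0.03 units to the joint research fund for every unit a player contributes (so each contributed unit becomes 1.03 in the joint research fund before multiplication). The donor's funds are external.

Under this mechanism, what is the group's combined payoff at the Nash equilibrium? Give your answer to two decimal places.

180.00 million dollars

With the mechanism, a contributed unit returns 3.7 × 1.03 / 4 = 0.9528 per unit of net cost — still below 1 — so contributing 0 remains dominant for every player.
Everyone keeps their endowment and the group total is 4 × 45 = 180.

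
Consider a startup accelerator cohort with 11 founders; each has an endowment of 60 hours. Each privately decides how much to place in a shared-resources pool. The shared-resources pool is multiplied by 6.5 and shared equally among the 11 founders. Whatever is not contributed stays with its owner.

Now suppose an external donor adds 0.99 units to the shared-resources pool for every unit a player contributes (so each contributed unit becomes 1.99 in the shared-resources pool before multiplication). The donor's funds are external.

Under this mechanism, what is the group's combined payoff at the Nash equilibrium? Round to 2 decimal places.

8537.10 hours

Under the mechanism each unit contributed yields 6.5 × 1.99 / 11 = 1.1759 back to its contributor per unit of net cost, which exceeds 1, making full contribution the dominant choice for everyone.
So the Nash equilibrium is full contribution by all 11; the group earns 6.5 × 1.99 × 660 = 8537.10.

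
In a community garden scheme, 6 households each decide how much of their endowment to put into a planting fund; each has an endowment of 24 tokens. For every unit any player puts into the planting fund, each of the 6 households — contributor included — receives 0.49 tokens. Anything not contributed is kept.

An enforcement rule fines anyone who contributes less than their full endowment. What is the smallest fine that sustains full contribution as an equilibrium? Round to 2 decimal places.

12.24 tokens

Given the others contribute fully, the best deviation is to contribute 0 (any partial contribution still incurs the fine and gives up units whose private return 0.49 is below 1).
Deviating from 24 to 0 saves 24 tokens but forfeits the deviator's share of the drop in the planting fund: 0.49 × 24 = 11.76.
So the deviation gain is 24 − 11.76 = 12.24, and the fine must be at least 12.24 tokens to wipe it out.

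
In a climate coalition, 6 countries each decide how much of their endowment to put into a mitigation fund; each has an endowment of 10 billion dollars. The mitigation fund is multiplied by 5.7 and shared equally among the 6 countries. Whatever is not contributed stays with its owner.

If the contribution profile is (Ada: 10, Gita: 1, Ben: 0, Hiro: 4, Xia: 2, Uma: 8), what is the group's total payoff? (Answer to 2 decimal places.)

Total contributed: 10 + 1 + 0 + 4 + 2 + 8 = 25; total kept: 6 × 10 − 25 = 35.
The mitigation fund pays out 5.7 × 25 = 142.50 in aggregate.
Group total = 35 + 142.50 = 177.50.

177.50 billion dollars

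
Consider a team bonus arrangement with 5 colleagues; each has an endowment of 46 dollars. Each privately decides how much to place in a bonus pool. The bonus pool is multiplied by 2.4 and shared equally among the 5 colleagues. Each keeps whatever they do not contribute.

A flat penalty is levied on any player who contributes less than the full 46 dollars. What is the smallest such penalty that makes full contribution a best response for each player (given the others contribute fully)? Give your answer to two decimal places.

23.92 dollars

Given the others contribute fully, the best deviation is to contribute 0 (any partial contribution still incurs the fine and gives up units whose private return 0.4800 is below 1).
Deviating from 46 to 0 saves 46 dollars but forfeits the deviator's share of the drop in the bonus pool: 2.4/5 × 46 = 22.08.
So the deviation gain is 46 − 22.08 = 23.92, and the fine must be at least 23.92 dollars to wipe it out.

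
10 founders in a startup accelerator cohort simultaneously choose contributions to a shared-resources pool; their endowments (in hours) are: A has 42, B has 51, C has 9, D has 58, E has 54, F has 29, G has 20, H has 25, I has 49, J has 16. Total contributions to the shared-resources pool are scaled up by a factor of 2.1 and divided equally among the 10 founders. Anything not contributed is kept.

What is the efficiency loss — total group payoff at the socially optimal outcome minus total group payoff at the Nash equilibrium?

The private return per contributed unit is 2.1/10 = 0.2100 < 1 for every player regardless of endowment, so the Nash equilibrium is zero contribution and the group total is Σ E_j = 42 + 51 + 9 + 58 + 54 + 29 + 20 + 25 + 49 + 16 = 353.
Each contributed unit returns 2.100 to the group, so the social optimum is full contribution by everyone: group total = 2.100 × 353 = 741.30.
Efficiency loss = (2.100 − 1) × 353 = 388.30.

388.30 hours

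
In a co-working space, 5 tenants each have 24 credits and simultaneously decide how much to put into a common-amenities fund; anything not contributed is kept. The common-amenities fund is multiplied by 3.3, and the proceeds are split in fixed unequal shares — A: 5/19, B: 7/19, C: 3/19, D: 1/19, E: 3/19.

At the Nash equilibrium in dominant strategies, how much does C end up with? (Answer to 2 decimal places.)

36.51 credits

A player with share s gets back 3.3·s per unit contributed, so full contribution is dominant for anyone with s > 1/3.3 = 0.3030 and zero contribution is dominant for anyone below.
B alone (share 7/19) is above the threshold, contributing 24; the remaining 4 contribute 0. Total contributed: 24.
C keeps 24 and receives 3.3 × 24 × 3/19 = 12.51 from the common-amenities fund, for a payoff of 36.51.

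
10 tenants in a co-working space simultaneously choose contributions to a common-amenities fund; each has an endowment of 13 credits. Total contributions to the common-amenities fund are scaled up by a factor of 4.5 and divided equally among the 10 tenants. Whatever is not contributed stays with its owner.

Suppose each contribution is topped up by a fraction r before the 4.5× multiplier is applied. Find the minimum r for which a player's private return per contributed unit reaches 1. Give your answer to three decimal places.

With matching at rate r, one contributed unit becomes (1 + r) in the common-amenities fund and returns 4.5 × (1 + r) / 10 to the contributor.
Setting this equal to 1: 1 + r = 10/4.5 = 2.2222.
So the minimum matching rate is r = 2.2222 − 1 = 1.222.

1.222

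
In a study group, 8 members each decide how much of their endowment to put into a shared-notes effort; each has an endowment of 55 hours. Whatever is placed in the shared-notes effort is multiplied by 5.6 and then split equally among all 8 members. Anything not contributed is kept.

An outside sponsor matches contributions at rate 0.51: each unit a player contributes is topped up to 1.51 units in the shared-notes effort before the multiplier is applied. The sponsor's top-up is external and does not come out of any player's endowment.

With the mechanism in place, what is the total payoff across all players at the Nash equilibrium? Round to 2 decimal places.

3720.64 hours

Under the mechanism each unit contributed yields 5.6 × 1.51 / 8 = 1.0570 back to its contributor per unit of net cost, which exceeds 1, making full contribution the dominant choice for everyone.
At the Nash equilibrium everyone contributes 55. Group total payoff = 5.6 × 1.51 × 440 = 3720.64.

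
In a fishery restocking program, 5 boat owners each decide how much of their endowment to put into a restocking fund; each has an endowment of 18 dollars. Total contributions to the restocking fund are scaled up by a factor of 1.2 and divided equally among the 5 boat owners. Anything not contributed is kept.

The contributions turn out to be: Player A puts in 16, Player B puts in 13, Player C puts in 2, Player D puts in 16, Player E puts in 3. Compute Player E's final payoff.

27.00 dollars

Total contributed: 16 + 13 + 2 + 16 + 3 = 50.
Each receives 1.2 × 50 / 5 = 12.00 from the restocking fund.
Player E keeps 18 − 3 = 15, so Player E's payoff is 15 + 12.00 = 27.00.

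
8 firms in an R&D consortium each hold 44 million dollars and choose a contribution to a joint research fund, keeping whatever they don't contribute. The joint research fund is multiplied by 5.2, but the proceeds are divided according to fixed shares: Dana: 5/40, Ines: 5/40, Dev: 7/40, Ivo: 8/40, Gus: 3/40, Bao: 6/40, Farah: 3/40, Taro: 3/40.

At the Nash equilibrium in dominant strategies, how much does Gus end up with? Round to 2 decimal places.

For player j, contributing a unit is worthwhile iff 5.2 × (j's share) ≥ 1, i.e. iff j's share is at least 0.1923.
The only share above 0.1923 is Ivo's 8/40, contributing 44; the remaining 7 contribute 0. Total contributed: 44.
Gus keeps 44 and receives 5.2 × 44 × 3/40 = 17.16 from the joint research fund, for a payoff of 61.16.

61.16 million dollars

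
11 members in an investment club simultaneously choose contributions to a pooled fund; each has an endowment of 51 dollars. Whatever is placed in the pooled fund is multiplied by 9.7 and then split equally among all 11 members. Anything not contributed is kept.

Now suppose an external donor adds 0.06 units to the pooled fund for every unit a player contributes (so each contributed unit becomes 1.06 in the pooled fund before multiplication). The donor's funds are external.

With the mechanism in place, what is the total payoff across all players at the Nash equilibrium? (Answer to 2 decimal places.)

561.00 dollars

With the mechanism, a contributed unit returns 9.7 × 1.06 / 11 = 0.9347 per unit of net cost — still below 1 — so contributing 0 remains dominant for every player.
Everyone keeps their endowment and the group total is 11 × 51 = 561.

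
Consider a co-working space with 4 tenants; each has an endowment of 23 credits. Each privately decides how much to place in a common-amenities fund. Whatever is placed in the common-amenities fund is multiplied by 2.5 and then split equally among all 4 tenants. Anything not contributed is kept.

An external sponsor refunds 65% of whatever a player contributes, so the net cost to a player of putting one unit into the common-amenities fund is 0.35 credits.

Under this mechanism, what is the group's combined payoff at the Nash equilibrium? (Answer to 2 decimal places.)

289.80 credits

The effective private return per unit is now (2.5/4) / 0.35 = 1.7857 > 1, so every player's dominant strategy flips to full contribution.
At the Nash equilibrium everyone contributes 23. Group total payoff = 4 × (23 × 0.65 + 2.5 × 23) = 289.80.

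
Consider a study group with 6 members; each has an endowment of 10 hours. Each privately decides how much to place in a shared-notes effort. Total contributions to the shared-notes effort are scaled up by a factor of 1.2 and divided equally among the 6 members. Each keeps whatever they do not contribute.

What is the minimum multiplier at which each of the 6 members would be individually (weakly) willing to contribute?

A contributed unit returns (multiplier)/6 to its contributor.
This reaches 1 exactly when the multiplier is 6.

6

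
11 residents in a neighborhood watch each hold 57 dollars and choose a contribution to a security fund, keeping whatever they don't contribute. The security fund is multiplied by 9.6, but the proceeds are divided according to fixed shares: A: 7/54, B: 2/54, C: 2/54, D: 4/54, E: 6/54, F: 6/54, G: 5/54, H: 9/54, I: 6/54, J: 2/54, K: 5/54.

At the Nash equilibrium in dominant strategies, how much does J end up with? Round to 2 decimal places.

Each unit j contributes comes back to j as 9.6 × (j's share), so j prefers to contribute only if that share exceeds 1/9.6 = 0.1042; otherwise keeping the unit dominates.
The shares above 0.1042 belong to A, E, F, H and I, contributing 57 each; the remaining 6 contribute 0. Total contributed: 285.
J keeps 57 and receives 9.6 × 285 × 2/54 = 101.33 from the security fund, for a payoff of 158.33.

158.33 dollars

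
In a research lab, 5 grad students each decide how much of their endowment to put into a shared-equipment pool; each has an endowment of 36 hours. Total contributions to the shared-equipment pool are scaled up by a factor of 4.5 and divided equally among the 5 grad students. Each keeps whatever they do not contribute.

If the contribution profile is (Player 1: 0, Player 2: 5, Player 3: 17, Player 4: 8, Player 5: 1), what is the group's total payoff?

288.50 hours

Total contributed: 0 + 5 + 17 + 8 + 1 = 31; total kept: 5 × 36 − 31 = 149.
The shared-equipment pool pays out 4.5 × 31 = 139.50 in aggregate.
Group total = 149 + 139.50 = 288.50.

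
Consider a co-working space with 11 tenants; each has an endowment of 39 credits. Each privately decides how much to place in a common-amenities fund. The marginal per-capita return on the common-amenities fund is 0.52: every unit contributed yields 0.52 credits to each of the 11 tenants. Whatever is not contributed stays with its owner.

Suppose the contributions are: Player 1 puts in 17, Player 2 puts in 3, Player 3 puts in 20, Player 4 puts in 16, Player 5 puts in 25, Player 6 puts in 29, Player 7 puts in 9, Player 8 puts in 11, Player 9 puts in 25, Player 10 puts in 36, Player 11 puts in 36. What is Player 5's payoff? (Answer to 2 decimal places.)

132.04 credits

Total contributed: 17 + 3 + 20 + 16 + 25 + 29 + 9 + 11 + 25 + 36 + 36 = 227.
Each receives 0.52 × 227 = 118.04 from the common-amenities fund.
Player 5 keeps 39 − 25 = 14, so Player 5's payoff is 14 + 118.04 = 132.04.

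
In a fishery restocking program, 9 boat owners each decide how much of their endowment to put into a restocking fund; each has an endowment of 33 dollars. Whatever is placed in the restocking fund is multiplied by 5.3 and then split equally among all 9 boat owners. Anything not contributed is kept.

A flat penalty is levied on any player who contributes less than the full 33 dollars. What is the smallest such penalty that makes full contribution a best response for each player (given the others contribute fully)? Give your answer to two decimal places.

13.57 dollars

Given the others contribute fully, the best deviation is to contribute 0 (any partial contribution still incurs the fine and gives up units whose private return 0.5889 is below 1).
Deviating from 33 to 0 saves 33 dollars but forfeits the deviator's share of the drop in the restocking fund: 5.3/9 × 33 = 19.43.
So the deviation gain is 33 − 19.43 = 13.57, and the fine must be at least 13.57 dollars to wipe it out.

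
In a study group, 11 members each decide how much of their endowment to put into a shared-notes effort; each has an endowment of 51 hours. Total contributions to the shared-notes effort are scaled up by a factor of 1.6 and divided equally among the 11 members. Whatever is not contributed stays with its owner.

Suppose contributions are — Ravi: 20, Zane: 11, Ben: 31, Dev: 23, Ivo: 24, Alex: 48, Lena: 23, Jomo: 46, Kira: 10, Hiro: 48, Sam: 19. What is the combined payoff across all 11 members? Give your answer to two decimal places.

742.80 hours

Total contributed: 20 + 11 + 31 + 23 + 24 + 48 + 23 + 46 + 10 + 48 + 19 = 303; total kept: 11 × 51 − 303 = 258.
The shared-notes effort pays out 1.6 × 303 = 484.80 in aggregate.
Group total = 258 + 484.80 = 742.80.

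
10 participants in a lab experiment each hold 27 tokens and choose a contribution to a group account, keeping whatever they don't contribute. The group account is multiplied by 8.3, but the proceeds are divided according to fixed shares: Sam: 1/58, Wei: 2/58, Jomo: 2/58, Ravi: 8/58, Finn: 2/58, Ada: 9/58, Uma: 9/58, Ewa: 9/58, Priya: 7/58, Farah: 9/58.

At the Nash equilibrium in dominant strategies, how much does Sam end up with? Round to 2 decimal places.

Each unit j contributes comes back to j as 8.3 × (j's share), so j prefers to contribute only if that share exceeds 1/8.3 = 0.1205; otherwise keeping the unit dominates.
Ravi, Ada, Uma, Ewa, Priya and Farah clear that bar, contributing 27 each; the remaining 4 contribute 0. Total contributed: 162.
Sam keeps 27 and receives 8.3 × 162 × 1/58 = 23.18 from the group account, for a payoff of 50.18.

50.18 tokens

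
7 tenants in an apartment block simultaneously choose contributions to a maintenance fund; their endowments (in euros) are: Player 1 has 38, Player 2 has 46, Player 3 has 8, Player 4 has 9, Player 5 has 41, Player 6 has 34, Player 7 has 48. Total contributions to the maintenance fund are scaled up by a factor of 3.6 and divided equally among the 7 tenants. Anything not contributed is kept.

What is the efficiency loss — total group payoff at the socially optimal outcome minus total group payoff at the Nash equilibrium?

582.40 euros

The private return per contributed unit is 3.6/7 = 0.5143 < 1 for every player regardless of endowment, so the Nash equilibrium is zero contribution and the group total is Σ E_j = 38 + 46 + 8 + 9 + 41 + 34 + 48 = 224.
Each contributed unit returns 3.600 to the group, so the social optimum is full contribution by everyone: group total = 3.600 × 224 = 806.40.
Efficiency loss = (3.600 − 1) × 224 = 582.40.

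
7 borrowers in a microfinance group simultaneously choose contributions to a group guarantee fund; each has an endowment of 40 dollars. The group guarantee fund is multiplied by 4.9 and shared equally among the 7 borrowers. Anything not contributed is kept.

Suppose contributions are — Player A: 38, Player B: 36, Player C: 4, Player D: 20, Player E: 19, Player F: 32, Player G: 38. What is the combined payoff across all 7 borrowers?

1009.30 dollars

Total contributed: 38 + 36 + 4 + 20 + 19 + 32 + 38 = 187; total kept: 7 × 40 − 187 = 93.
The group guarantee fund pays out 4.9 × 187 = 916.30 in aggregate.
Group total = 93 + 916.30 = 1009.30.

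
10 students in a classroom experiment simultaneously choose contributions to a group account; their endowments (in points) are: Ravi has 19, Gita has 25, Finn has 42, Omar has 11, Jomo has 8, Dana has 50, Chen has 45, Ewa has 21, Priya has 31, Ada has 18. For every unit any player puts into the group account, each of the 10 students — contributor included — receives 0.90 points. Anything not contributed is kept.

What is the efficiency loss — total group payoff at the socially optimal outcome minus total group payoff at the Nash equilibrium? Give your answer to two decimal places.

2160.00 points

The private return per contributed unit is 0.90 < 1 for everyone, so the Nash equilibrium is zero contribution and the group total is Σ E_j = 19 + 25 + 42 + 11 + 8 + 50 + 45 + 21 + 31 + 18 = 270.
Each contributed unit returns 9.000 to the group, so the social optimum is full contribution by everyone: group total = 9.000 × 270 = 2430.00.
Efficiency loss = (9.000 − 1) × 270 = 2160.00.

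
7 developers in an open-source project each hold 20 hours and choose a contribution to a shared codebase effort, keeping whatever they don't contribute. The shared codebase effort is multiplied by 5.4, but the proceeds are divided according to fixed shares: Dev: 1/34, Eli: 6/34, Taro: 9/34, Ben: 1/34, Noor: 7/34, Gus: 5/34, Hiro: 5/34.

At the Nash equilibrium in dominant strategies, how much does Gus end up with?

Each unit j contributes comes back to j as 5.4 × (j's share), so j prefers to contribute only if that share exceeds 1/5.4 = 0.1852; otherwise keeping the unit dominates.
Taro and Noor clear that bar, contributing 20 each; the remaining 5 contribute 0. Total contributed: 40.
Gus keeps 20 and receives 5.4 × 40 × 5/34 = 31.76 from the shared codebase effort, for a payoff of 51.76.

51.76 hours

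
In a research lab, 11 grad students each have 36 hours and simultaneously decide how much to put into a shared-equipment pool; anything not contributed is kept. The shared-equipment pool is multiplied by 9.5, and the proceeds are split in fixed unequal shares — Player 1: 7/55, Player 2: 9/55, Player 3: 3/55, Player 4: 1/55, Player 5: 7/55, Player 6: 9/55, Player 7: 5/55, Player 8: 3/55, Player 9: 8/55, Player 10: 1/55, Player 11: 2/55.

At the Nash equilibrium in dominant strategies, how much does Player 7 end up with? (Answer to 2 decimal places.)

191.45 hours

A player with share s gets back 9.5·s per unit contributed, so full contribution is dominant for anyone with s > 1/9.5 = 0.1053 and zero contribution is dominant for anyone below.
Player 1, Player 2, Player 5, Player 6 and Player 9 are above the threshold, contributing 36 each; the remaining 6 contribute 0. Total contributed: 180.
Player 7 keeps 36 and receives 9.5 × 180 × 5/55 = 155.45 from the shared-equipment pool, for a payoff of 191.45.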